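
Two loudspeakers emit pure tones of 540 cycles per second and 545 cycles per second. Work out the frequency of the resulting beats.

The beat frequency equals the magnitude of the frequency difference.
|540 − 545| = 5 Hz.

5 Hz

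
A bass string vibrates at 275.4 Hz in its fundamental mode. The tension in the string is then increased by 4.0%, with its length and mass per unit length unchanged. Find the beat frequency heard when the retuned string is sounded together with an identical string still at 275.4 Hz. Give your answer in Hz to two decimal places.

For a string, f ∝ √T, so the new frequency is 275.4·√1.040 = 280.8540 Hz.
f_beat = |280.8540 − 275.4| = 5.45 Hz.

5.45 Hz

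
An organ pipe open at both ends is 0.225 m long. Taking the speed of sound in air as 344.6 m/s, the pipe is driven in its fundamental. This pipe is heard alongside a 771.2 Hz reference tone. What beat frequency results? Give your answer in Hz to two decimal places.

Open pipe: f_n = n·v/(2L) = 1·344.6/(2·0.225) = 765.7778 Hz.
f_beat = |765.7778 − 771.2| = 5.42 Hz.

5.42 Hz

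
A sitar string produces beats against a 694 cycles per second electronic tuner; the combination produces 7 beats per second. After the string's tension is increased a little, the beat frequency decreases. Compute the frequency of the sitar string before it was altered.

|f − 694| = 7, so the sitar string was at either 687 Hz or 701 Hz.
Higher tension means higher frequency; the adjustment raises the sitar string's frequency.
The beat rate fell, so the adjustment moved the sitar string toward 694 Hz — it must have started below the reference.

687 Hz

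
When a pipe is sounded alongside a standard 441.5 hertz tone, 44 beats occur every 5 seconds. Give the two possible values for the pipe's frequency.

432.7 Hz or 450.3 Hz

Beat frequency = 44/5 = 8.8 Hz.
|f − 441.5| = 8.8, so f = 441.5 ± 8.8.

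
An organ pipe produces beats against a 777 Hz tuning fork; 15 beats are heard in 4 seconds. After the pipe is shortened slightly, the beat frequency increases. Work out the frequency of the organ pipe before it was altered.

780.75 Hz

Beat frequency = 15/4 = 3.75 Hz.
|f − 777| = 3.75, so the organ pipe was at either 773.25 Hz or 780.75 Hz.
A shorter pipe has a higher fundamental; the adjustment raises the organ pipe's frequency.
The beat rate rose, so the adjustment moved the organ pipe further from 777 Hz — it was already above the reference.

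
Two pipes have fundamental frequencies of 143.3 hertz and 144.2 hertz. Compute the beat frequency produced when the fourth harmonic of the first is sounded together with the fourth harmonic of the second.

Fourth harmonic of the first: 4·143.3 = 573.2 Hz.
Fourth harmonic of the second: 4·144.2 = 576.8 Hz.
f_beat = |573.2 − 576.8| = 3.6 Hz.

3.6 Hz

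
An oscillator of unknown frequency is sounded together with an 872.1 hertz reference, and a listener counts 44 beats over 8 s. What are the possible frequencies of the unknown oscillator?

866.6 Hz or 877.6 Hz

Beat frequency = 44/8 = 5.5 Hz.
|f − 872.1| = 5.5, so f = 872.1 ± 5.5.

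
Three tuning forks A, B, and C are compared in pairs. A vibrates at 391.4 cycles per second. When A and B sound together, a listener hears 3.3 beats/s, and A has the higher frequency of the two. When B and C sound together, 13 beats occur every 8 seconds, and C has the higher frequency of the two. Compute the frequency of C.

389.725 Hz

B is below A, so f_B = 391.4 − 3.3 = 388.1 Hz.
B–C: Beat frequency = 13/8 = 1.625 Hz.
C is above B, so f_C = 388.1 + 1.625 = 389.725 Hz.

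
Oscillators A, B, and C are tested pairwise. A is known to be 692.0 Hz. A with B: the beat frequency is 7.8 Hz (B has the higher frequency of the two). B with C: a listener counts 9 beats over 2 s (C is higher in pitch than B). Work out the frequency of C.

704.3 Hz

B is above A, so f_B = 692.0 + 7.8 = 699.8 Hz.
B–C: Beat frequency = 9/2 = 4.5 Hz.
C is above B, so f_C = 699.8 + 4.5 = 704.3 Hz.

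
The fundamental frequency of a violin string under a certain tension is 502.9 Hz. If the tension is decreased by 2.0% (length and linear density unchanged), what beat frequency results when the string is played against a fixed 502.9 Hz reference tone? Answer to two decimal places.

5.05 Hz

For a string, f ∝ √T, so the new frequency is 502.9·√0.980 = 497.8456 Hz.
f_beat = |497.8456 − 502.9| = 5.05 Hz.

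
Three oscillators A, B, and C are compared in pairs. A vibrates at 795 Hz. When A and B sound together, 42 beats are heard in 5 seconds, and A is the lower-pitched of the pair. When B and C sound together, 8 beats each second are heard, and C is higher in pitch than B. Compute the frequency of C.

811.4 Hz

A–B: Beat frequency = 42/5 = 8.4 Hz.
B is above A, so f_B = 795 + 8.4 = 803.4 Hz.
C is above B, so f_C = 803.4 + 8 = 811.4 Hz.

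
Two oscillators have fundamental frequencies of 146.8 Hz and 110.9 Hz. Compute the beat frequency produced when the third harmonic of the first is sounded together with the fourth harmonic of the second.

Third harmonic of the first: 3·146.8 = 440.4 Hz.
Fourth harmonic of the second: 4·110.9 = 443.6 Hz.
f_beat = |440.4 − 443.6| = 3.2 Hz.

3.2 Hz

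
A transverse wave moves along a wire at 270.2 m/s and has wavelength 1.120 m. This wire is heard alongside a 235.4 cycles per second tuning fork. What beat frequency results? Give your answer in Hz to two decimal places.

5.85 Hz

Source frequency f = v/λ = 270.2/1.120 = 241.2500 Hz.
f_beat = |241.2500 − 235.4| = 5.85 Hz.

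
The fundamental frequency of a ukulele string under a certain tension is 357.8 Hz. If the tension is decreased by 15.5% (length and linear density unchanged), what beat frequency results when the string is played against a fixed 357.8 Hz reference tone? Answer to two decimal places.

For a string, f ∝ √T, so the new frequency is 357.8·√0.845 = 328.9036 Hz.
f_beat = |328.9036 − 357.8| = 28.90 Hz.

28.90 Hz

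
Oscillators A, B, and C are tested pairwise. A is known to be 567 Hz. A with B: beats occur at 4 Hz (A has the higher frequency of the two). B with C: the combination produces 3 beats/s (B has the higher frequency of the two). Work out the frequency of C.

B is below A, so f_B = 567 − 4 = 563 Hz.
C is below B, so f_C = 563 − 3 = 560 Hz.

560 Hz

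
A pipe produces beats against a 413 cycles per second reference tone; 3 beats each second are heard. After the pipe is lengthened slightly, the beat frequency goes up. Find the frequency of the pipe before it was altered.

|f − 413| = 3, so the pipe was at either 410 Hz or 416 Hz.
A longer pipe has a lower fundamental; the adjustment lowers the pipe's frequency.
The beat rate rose, so the adjustment moved the pipe further from 413 Hz — it was already below the reference.

410 Hz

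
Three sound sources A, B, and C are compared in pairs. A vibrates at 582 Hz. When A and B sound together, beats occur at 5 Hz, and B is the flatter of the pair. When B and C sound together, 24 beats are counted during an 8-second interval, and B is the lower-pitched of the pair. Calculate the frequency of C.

580 Hz

B is below A, so f_B = 582 − 5 = 577 Hz.
B–C: Beat frequency = 24/8 = 3 Hz.
C is above B, so f_C = 577 + 3 = 580 Hz.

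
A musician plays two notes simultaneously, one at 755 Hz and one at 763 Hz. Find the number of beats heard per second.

The beat frequency equals the magnitude of the frequency difference.
|755 − 763| = 8 Hz.

8 Hz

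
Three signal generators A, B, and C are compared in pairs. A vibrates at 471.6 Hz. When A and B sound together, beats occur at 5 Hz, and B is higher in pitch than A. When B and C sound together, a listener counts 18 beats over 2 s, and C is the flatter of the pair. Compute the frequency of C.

B is above A, so f_B = 471.6 + 5 = 476.6 Hz.
B–C: Beat frequency = 18/2 = 9 Hz.
C is below B, so f_C = 476.6 − 9 = 467.6 Hz.

467.6 Hz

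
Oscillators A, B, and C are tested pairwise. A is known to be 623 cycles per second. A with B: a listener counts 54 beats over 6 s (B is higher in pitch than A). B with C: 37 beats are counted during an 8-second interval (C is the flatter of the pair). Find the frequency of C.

627.375 Hz

A–B: Beat frequency = 54/6 = 9 Hz.
B is above A, so f_B = 623 + 9 = 632 Hz.
B–C: Beat frequency = 37/8 = 4.625 Hz.
C is below B, so f_C = 632 − 4.625 = 627.375 Hz.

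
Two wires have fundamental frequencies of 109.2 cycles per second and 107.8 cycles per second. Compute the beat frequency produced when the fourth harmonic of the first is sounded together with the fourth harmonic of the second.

5.6 Hz

Fourth harmonic of the first: 4·109.2 = 436.8 Hz.
Fourth harmonic of the second: 4·107.8 = 431.2 Hz.
f_beat = |436.8 − 431.2| = 5.6 Hz.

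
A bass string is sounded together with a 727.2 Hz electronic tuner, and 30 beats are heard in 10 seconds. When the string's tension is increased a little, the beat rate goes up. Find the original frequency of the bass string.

730.2 Hz

Beat frequency = 30/10 = 3 Hz.
|f − 727.2| = 3, so the bass string was at either 724.2 Hz or 730.2 Hz.
Higher tension means higher frequency; the adjustment raises the bass string's frequency.
The beat rate rose, so the adjustment moved the bass string further from 727.2 Hz — it was already above the reference.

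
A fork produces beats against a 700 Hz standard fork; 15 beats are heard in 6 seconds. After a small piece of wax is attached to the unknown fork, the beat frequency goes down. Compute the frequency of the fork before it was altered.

702.5 Hz

Beat frequency = 15/6 = 2.5 Hz.
|f − 700| = 2.5, so the fork was at either 697.5 Hz or 702.5 Hz.
Loading a fork with wax lowers its frequency; the adjustment lowers the fork's frequency.
The beat rate fell, so the adjustment moved the fork toward 700 Hz — it must have started above the reference.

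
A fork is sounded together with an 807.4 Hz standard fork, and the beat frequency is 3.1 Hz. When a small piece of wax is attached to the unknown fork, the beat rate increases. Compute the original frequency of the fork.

804.3 Hz

|f − 807.4| = 3.1, so the fork was at either 804.3 Hz or 810.5 Hz.
Loading a fork with wax lowers its frequency; the adjustment lowers the fork's frequency.
The beat rate rose, so the adjustment moved the fork further from 807.4 Hz — it was already below the reference.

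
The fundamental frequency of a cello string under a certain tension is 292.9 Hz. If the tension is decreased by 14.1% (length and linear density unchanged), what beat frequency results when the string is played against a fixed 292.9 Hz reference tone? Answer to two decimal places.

For a string, f ∝ √T, so the new frequency is 292.9·√0.859 = 271.4663 Hz.
f_beat = |271.4663 − 292.9| = 21.43 Hz.

21.43 Hz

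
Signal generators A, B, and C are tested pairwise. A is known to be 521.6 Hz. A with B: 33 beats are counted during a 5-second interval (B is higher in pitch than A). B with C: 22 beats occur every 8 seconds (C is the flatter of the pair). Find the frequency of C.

525.45 Hz

A–B: Beat frequency = 33/5 = 6.6 Hz.
B is above A, so f_B = 521.6 + 6.6 = 528.2 Hz.
B–C: Beat frequency = 22/8 = 2.75 Hz.
C is below B, so f_C = 528.2 − 2.75 = 525.45 Hz.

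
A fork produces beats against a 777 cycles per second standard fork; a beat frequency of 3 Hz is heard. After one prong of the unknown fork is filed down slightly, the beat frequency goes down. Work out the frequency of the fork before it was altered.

774 Hz

|f − 777| = 3, so the fork was at either 774 Hz or 780 Hz.
Filing a prong removes mass and raises the fork's frequency; the adjustment raises the fork's frequency.
The beat rate fell, so the adjustment moved the fork toward 777 Hz — it must have started below the reference.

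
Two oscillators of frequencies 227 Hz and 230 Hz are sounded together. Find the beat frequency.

3 Hz

The beat frequency equals the magnitude of the frequency difference.
|227 − 230| = 3 Hz.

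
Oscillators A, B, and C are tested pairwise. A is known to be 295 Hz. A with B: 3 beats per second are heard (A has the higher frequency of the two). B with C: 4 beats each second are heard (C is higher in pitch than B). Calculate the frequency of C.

296 Hz

B is below A, so f_B = 295 − 3 = 292 Hz.
C is above B, so f_C = 292 + 4 = 296 Hz.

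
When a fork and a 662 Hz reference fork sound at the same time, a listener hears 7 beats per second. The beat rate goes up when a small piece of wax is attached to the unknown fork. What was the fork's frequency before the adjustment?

655 Hz

|f − 662| = 7, so the fork was at either 655 Hz or 669 Hz.
Loading a fork with wax lowers its frequency; the adjustment lowers the fork's frequency.
The beat rate rose, so the adjustment moved the fork further from 662 Hz — it was already below the reference.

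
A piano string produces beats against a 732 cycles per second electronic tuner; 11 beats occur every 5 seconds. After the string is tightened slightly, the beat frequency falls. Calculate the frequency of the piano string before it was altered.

729.8 Hz

Beat frequency = 11/5 = 2.2 Hz.
|f − 732| = 2.2, so the piano string was at either 729.8 Hz or 734.2 Hz.
Increasing tension raises a string's frequency; the adjustment raises the piano string's frequency.
The beat rate fell, so the adjustment moved the piano string toward 732 Hz — it must have started below the reference.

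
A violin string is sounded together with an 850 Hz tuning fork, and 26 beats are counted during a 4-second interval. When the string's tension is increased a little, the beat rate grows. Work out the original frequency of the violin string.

Beat frequency = 26/4 = 6.5 Hz.
|f − 850| = 6.5, so the violin string was at either 843.5 Hz or 856.5 Hz.
Higher tension means higher frequency; the adjustment raises the violin string's frequency.
The beat rate rose, so the adjustment moved the violin string further from 850 Hz — it was already above the reference.

856.5 Hz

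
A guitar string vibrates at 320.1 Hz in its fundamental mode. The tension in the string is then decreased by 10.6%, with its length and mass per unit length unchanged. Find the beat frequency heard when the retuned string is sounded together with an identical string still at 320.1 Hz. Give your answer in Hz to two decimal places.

For a string, f ∝ √T, so the new frequency is 320.1·√0.894 = 302.6596 Hz.
f_beat = |302.6596 − 320.1| = 17.44 Hz.

17.44 Hz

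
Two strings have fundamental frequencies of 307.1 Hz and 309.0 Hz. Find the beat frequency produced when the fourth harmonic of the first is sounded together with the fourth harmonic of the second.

Fourth harmonic of the first: 4·307.1 = 1228.4 Hz.
Fourth harmonic of the second: 4·309.0 = 1236.0 Hz.
f_beat = |1228.4 − 1236.0| = 7.6 Hz.

7.6 Hz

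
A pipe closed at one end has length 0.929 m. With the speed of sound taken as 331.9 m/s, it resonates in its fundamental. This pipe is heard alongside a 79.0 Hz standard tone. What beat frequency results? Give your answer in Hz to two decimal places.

10.32 Hz

Closed pipe (odd harmonics): f_n = n·v/(4L) = 1·331.9/(4·0.929) = 89.3165 Hz.
f_beat = |89.3165 − 79.0| = 10.32 Hz.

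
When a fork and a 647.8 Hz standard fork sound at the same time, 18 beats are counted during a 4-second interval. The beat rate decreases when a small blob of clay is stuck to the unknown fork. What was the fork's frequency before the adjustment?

Beat frequency = 18/4 = 4.5 Hz.
|f − 647.8| = 4.5, so the fork was at either 643.3 Hz or 652.3 Hz.
Adding mass to a fork lowers its frequency; the adjustment lowers the fork's frequency.
The beat rate fell, so the adjustment moved the fork toward 647.8 Hz — it must have started above the reference.

652.3 Hz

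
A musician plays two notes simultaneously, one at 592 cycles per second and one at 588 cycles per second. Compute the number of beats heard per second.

4 Hz

f_beat = |f₁ − f₂|.
|592 − 588| = 4 Hz.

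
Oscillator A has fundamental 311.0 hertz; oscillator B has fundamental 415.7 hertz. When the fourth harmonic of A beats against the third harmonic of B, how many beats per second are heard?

Fourth harmonic of the first: 4·311.0 = 1244.0 Hz.
Third harmonic of the second: 3·415.7 = 1247.1 Hz.
f_beat = |1244.0 − 1247.1| = 3.1 Hz.

3.1 Hz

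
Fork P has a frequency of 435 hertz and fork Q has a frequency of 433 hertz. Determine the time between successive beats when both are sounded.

0.500 s

f_beat = |435 − 433| = 2 Hz.
Beat period T = 1 / f_beat = 1 / 2 s.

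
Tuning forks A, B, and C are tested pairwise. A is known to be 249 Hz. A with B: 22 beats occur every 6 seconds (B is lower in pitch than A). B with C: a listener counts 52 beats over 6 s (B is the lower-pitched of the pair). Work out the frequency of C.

A–B: Beat frequency = 22/6 = 3.6667 Hz.
B is below A, so f_B = 249 − 3.6667 = 245.3333 Hz.
B–C: Beat frequency = 52/6 = 8.6667 Hz.
C is above B, so f_C = 245.3333 + 8.6667 = 254 Hz.

254 Hz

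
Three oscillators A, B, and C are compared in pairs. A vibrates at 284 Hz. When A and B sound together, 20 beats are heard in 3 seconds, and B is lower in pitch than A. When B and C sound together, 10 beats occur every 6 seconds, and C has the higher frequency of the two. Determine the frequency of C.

A–B: Beat frequency = 20/3 = 6.6667 Hz.
B is below A, so f_B = 284 − 6.6667 = 277.3333 Hz.
B–C: Beat frequency = 10/6 = 1.6667 Hz.
C is above B, so f_C = 277.3333 + 1.6667 = 279 Hz.

279 Hz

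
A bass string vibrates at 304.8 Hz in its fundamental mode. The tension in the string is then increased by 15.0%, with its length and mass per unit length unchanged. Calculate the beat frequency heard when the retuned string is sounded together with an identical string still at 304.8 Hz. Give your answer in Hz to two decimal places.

22.06 Hz

For a string, f ∝ √T, so the new frequency is 304.8·√1.150 = 326.8616 Hz.
f_beat = |326.8616 − 304.8| = 22.06 Hz.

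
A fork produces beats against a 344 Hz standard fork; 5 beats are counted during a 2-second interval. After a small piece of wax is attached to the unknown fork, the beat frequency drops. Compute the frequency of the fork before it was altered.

Beat frequency = 5/2 = 2.5 Hz.
|f − 344| = 2.5, so the fork was at either 341.5 Hz or 346.5 Hz.
Loading a fork with wax lowers its frequency; the adjustment lowers the fork's frequency.
The beat rate fell, so the adjustment moved the fork toward 344 Hz — it must have started above the reference.

346.5 Hz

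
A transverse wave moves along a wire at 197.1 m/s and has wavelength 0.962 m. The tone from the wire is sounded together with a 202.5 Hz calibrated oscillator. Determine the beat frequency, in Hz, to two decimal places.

2.39 Hz

Source frequency f = v/λ = 197.1/0.962 = 204.8857 Hz.
f_beat = |204.8857 − 202.5| = 2.39 Hz.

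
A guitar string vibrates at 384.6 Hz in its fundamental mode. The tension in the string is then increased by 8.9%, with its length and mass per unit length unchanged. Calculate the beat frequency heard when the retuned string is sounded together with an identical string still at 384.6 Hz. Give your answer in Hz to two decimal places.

For a string, f ∝ √T, so the new frequency is 384.6·√1.089 = 401.3500 Hz.
f_beat = |401.3500 − 384.6| = 16.75 Hz.

16.75 Hz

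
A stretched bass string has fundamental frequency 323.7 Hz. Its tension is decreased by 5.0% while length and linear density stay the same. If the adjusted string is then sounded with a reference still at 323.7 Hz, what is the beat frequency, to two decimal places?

For a string, f ∝ √T, so the new frequency is 323.7·√0.950 = 315.5037 Hz.
f_beat = |315.5037 − 323.7| = 8.20 Hz.

8.20 Hz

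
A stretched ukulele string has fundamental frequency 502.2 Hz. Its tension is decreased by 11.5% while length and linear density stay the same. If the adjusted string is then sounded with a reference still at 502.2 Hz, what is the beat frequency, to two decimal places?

For a string, f ∝ √T, so the new frequency is 502.2·√0.885 = 472.4418 Hz.
f_beat = |472.4418 − 502.2| = 29.76 Hz.

29.76 Hz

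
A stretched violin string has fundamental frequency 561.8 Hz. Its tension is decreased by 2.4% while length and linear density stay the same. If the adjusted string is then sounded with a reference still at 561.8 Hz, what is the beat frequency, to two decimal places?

For a string, f ∝ √T, so the new frequency is 561.8·√0.976 = 555.0175 Hz.
f_beat = |555.0175 − 561.8| = 6.78 Hz.

6.78 Hz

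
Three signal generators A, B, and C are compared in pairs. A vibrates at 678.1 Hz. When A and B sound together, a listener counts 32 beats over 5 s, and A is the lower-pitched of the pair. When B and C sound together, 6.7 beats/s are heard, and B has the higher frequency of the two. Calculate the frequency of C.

677.8 Hz

A–B: Beat frequency = 32/5 = 6.4 Hz.
B is above A, so f_B = 678.1 + 6.4 = 684.5 Hz.
C is below B, so f_C = 684.5 − 6.7 = 677.8 Hz.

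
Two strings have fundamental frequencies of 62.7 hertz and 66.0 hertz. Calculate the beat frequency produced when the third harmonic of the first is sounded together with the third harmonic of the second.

Third harmonic of the first: 3·62.7 = 188.1 Hz.
Third harmonic of the second: 3·66.0 = 198.0 Hz.
f_beat = |188.1 − 198.0| = 9.9 Hz.

9.9 Hz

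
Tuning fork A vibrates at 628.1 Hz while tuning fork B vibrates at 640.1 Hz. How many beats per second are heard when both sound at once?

12 Hz

The beat frequency equals the magnitude of the frequency difference.
|628.1 − 640.1| = 12 Hz.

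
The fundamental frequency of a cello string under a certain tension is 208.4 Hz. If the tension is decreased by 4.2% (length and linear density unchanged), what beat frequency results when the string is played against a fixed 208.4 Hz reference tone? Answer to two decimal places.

For a string, f ∝ √T, so the new frequency is 208.4·√0.958 = 203.9767 Hz.
f_beat = |203.9767 − 208.4| = 4.42 Hz.

4.42 Hz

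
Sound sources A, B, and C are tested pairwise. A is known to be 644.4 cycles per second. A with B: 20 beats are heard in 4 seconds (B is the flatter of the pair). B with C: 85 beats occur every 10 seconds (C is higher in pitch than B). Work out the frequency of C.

647.9 Hz

A–B: Beat frequency = 20/4 = 5 Hz.
B is below A, so f_B = 644.4 − 5 = 639.4 Hz.
B–C: Beat frequency = 85/10 = 8.5 Hz.
C is above B, so f_C = 639.4 + 8.5 = 647.9 Hz.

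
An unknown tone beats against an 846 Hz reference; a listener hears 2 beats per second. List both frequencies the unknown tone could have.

|f − 846| = 2, so f = 846 ± 2.

844 Hz or 848 Hz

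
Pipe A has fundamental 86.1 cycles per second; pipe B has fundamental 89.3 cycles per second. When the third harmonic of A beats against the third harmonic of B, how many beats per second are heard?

9.6 Hz

Third harmonic of the first: 3·86.1 = 258.3 Hz.
Third harmonic of the second: 3·89.3 = 267.9 Hz.
f_beat = |258.3 − 267.9| = 9.6 Hz.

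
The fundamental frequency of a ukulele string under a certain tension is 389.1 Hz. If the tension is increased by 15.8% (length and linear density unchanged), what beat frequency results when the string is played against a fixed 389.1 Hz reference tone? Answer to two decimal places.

29.61 Hz

For a string, f ∝ √T, so the new frequency is 389.1·√1.158 = 418.7121 Hz.
f_beat = |418.7121 − 389.1| = 29.61 Hz.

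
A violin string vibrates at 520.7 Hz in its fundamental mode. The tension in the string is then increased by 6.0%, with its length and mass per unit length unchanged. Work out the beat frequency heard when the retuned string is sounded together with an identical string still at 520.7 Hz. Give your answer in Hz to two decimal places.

15.39 Hz

For a string, f ∝ √T, so the new frequency is 520.7·√1.060 = 536.0935 Hz.
f_beat = |536.0935 − 520.7| = 15.39 Hz.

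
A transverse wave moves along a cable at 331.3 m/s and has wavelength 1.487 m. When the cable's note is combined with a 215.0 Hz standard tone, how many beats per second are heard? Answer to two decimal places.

7.80 Hz

Source frequency f = v/λ = 331.3/1.487 = 222.7976 Hz.
f_beat = |222.7976 − 215.0| = 7.80 Hz.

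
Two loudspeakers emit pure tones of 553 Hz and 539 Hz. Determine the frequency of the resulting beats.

14 Hz

Beats arise from superposition of two nearby frequencies; the beat rate is |f₁ − f₂|.
|553 − 539| = 14 Hz.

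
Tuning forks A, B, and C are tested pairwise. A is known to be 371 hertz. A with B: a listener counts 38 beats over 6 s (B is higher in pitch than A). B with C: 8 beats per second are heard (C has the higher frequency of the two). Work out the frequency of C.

A–B: Beat frequency = 38/6 = 6.3333 Hz.
B is above A, so f_B = 371 + 6.3333 = 377.3333 Hz.
C is above B, so f_C = 377.3333 + 8 = 385.3333 Hz.

385.3333 Hz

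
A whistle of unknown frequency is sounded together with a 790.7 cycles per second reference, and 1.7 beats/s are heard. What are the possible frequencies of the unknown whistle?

789 Hz or 792.4 Hz

|f − 790.7| = 1.7, so f = 790.7 ± 1.7.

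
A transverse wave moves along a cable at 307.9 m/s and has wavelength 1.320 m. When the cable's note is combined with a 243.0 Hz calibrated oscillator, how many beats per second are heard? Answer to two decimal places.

Source frequency f = v/λ = 307.9/1.320 = 233.2576 Hz.
f_beat = |233.2576 − 243.0| = 9.74 Hz.

9.74 Hz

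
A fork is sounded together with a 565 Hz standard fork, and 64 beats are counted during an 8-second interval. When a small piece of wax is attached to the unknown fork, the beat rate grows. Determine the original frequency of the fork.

557 Hz

Beat frequency = 64/8 = 8 Hz.
|f − 565| = 8, so the fork was at either 557 Hz or 573 Hz.
Loading a fork with wax lowers its frequency; the adjustment lowers the fork's frequency.
The beat rate rose, so the adjustment moved the fork further from 565 Hz — it was already below the reference.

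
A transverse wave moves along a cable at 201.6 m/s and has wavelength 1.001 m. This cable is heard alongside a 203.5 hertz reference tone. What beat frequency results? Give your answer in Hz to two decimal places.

2.10 Hz

Source frequency f = v/λ = 201.6/1.001 = 201.3986 Hz.
f_beat = |201.3986 − 203.5| = 2.10 Hz.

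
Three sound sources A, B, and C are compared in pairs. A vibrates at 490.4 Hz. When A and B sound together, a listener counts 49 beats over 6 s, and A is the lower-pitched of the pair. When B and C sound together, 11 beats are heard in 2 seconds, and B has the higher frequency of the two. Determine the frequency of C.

493.0667 Hz

A–B: Beat frequency = 49/6 = 8.1667 Hz.
B is above A, so f_B = 490.4 + 8.1667 = 498.5667 Hz.
B–C: Beat frequency = 11/2 = 5.5 Hz.
C is below B, so f_C = 498.5667 − 5.5 = 493.0667 Hz.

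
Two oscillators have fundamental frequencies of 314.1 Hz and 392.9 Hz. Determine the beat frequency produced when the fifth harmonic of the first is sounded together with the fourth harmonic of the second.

1.1 Hz

Fifth harmonic of the first: 5·314.1 = 1570.5 Hz.
Fourth harmonic of the second: 4·392.9 = 1571.6 Hz.
f_beat = |1570.5 − 1571.6| = 1.1 Hz.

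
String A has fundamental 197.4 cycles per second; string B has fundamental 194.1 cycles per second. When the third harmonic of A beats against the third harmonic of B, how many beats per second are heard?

9.9 Hz

Third harmonic of the first: 3·197.4 = 592.2 Hz.
Third harmonic of the second: 3·194.1 = 582.3 Hz.
f_beat = |592.2 − 582.3| = 9.9 Hz.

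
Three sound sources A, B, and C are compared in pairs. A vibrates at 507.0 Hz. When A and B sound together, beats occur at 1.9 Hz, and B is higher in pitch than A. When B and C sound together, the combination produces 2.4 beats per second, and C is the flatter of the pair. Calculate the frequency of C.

506.5 Hz

B is above A, so f_B = 507.0 + 1.9 = 508.9 Hz.
C is below B, so f_C = 508.9 − 2.4 = 506.5 Hz.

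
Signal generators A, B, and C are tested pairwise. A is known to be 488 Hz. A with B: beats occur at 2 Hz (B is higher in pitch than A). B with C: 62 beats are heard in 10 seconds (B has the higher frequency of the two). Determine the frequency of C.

B is above A, so f_B = 488 + 2 = 490 Hz.
B–C: Beat frequency = 62/10 = 6.2 Hz.
C is below B, so f_C = 490 − 6.2 = 483.8 Hz.

483.8 Hz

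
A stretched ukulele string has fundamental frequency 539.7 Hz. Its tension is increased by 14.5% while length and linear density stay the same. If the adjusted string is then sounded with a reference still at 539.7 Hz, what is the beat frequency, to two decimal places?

For a string, f ∝ √T, so the new frequency is 539.7·√1.145 = 577.5042 Hz.
f_beat = |577.5042 − 539.7| = 37.80 Hz.

37.80 Hz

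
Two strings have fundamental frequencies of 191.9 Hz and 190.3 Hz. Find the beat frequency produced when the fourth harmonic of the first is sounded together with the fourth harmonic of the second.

Fourth harmonic of the first: 4·191.9 = 767.6 Hz.
Fourth harmonic of the second: 4·190.3 = 761.2 Hz.
f_beat = |767.6 − 761.2| = 6.4 Hz.

6.4 Hz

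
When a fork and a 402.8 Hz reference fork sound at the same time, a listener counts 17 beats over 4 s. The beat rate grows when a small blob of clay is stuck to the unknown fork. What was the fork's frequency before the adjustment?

Beat frequency = 17/4 = 4.25 Hz.
|f − 402.8| = 4.25, so the fork was at either 398.55 Hz or 407.05 Hz.
Adding mass to a fork lowers its frequency; the adjustment lowers the fork's frequency.
The beat rate rose, so the adjustment moved the fork further from 402.8 Hz — it was already below the reference.

398.55 Hz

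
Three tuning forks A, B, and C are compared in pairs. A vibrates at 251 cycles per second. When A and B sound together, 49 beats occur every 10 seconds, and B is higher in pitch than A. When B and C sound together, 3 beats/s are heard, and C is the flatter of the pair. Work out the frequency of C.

252.9 Hz

A–B: Beat frequency = 49/10 = 4.9 Hz.
B is above A, so f_B = 251 + 4.9 = 255.9 Hz.
C is below B, so f_C = 255.9 − 3 = 252.9 Hz.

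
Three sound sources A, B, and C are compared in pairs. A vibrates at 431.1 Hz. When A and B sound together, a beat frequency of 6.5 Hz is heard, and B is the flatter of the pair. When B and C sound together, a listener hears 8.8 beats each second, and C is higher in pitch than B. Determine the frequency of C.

B is below A, so f_B = 431.1 − 6.5 = 424.6 Hz.
C is above B, so f_C = 424.6 + 8.8 = 433.4 Hz.

433.4 Hz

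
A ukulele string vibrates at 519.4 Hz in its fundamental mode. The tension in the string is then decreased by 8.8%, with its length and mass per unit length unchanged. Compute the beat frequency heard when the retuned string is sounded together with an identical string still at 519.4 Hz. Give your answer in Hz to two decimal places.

23.38 Hz

For a string, f ∝ √T, so the new frequency is 519.4·√0.912 = 496.0202 Hz.
f_beat = |496.0202 − 519.4| = 23.38 Hz.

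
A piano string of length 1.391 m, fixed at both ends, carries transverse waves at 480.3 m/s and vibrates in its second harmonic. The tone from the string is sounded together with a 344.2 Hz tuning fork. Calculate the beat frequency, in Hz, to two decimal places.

1.09 Hz

For a string fixed at both ends, f_n = n·v/(2L) = 2·480.3/(2·1.391) = 345.2912 Hz.
f_beat = |345.2912 − 344.2| = 1.09 Hz.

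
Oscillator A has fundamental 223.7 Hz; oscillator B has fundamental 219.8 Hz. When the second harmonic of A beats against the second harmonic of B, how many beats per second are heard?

Second harmonic of the first: 2·223.7 = 447.4 Hz.
Second harmonic of the second: 2·219.8 = 439.6 Hz.
f_beat = |447.4 − 439.6| = 7.8 Hz.

7.8 Hz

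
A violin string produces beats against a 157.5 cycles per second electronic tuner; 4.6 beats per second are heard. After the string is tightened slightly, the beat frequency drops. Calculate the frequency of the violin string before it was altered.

|f − 157.5| = 4.6, so the violin string was at either 152.9 Hz or 162.1 Hz.
Increasing tension raises a string's frequency; the adjustment raises the violin string's frequency.
The beat rate fell, so the adjustment moved the violin string toward 157.5 Hz — it must have started below the reference.

152.9 Hz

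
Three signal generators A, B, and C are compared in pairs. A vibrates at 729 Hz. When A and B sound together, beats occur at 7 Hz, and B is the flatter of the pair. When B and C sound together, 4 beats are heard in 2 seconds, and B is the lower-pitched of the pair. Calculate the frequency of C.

B is below A, so f_B = 729 − 7 = 722 Hz.
B–C: Beat frequency = 4/2 = 2 Hz.
C is above B, so f_C = 722 + 2 = 724 Hz.

724 Hz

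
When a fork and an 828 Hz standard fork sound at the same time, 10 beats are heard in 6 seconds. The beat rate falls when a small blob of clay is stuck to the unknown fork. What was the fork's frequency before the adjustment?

Beat frequency = 10/6 = 1.6667 Hz.
|f − 828| = 1.6667, so the fork was at either 826.3333 Hz or 829.6667 Hz.
Adding mass to a fork lowers its frequency; the adjustment lowers the fork's frequency.
The beat rate fell, so the adjustment moved the fork toward 828 Hz — it must have started above the reference.

829.6667 Hz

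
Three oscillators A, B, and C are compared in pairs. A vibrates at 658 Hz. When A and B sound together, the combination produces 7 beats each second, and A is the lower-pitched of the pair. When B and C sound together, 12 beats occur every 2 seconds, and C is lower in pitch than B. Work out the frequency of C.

659 Hz

B is above A, so f_B = 658 + 7 = 665 Hz.
B–C: Beat frequency = 12/2 = 6 Hz.
C is below B, so f_C = 665 − 6 = 659 Hz.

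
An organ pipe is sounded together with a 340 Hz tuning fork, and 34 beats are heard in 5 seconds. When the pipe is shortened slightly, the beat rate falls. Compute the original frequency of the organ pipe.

333.2 Hz

Beat frequency = 34/5 = 6.8 Hz.
|f − 340| = 6.8, so the organ pipe was at either 333.2 Hz or 346.8 Hz.
A shorter pipe has a higher fundamental; the adjustment raises the organ pipe's frequency.
The beat rate fell, so the adjustment moved the organ pipe toward 340 Hz — it must have started below the reference.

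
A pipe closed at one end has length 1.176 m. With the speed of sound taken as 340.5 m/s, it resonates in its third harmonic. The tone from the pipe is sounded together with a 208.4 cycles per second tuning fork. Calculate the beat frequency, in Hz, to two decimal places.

8.76 Hz

Closed pipe (odd harmonics): f_n = n·v/(4L) = 3·340.5/(4·1.176) = 217.1556 Hz.
f_beat = |217.1556 − 208.4| = 8.76 Hz.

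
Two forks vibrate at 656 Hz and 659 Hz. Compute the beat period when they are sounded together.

0.333 s

f_beat = |656 − 659| = 3 Hz.
Beat period T = 1 / f_beat = 1 / 3 s.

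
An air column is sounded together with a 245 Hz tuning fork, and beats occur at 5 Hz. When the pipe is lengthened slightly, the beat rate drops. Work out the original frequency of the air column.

|f − 245| = 5, so the air column was at either 240 Hz or 250 Hz.
A longer pipe has a lower fundamental; the adjustment lowers the air column's frequency.
The beat rate fell, so the adjustment moved the air column toward 245 Hz — it must have started above the reference.

250 Hz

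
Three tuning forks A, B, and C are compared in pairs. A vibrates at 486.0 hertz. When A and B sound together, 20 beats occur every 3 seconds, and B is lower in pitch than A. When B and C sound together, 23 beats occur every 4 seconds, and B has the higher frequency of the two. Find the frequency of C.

A–B: Beat frequency = 20/3 = 6.6667 Hz.
B is below A, so f_B = 486.0 − 6.6667 = 479.3333 Hz.
B–C: Beat frequency = 23/4 = 5.75 Hz.
C is below B, so f_C = 479.3333 − 5.75 = 473.5833 Hz.

473.5833 Hz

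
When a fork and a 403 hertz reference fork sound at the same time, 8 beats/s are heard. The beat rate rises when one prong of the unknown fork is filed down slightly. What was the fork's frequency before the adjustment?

411 Hz

|f − 403| = 8, so the fork was at either 395 Hz or 411 Hz.
Filing a prong removes mass and raises the fork's frequency; the adjustment raises the fork's frequency.
The beat rate rose, so the adjustment moved the fork further from 403 Hz — it was already above the reference.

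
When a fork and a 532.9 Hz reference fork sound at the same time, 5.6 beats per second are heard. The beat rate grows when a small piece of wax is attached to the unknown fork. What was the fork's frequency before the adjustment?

|f − 532.9| = 5.6, so the fork was at either 527.3 Hz or 538.5 Hz.
Loading a fork with wax lowers its frequency; the adjustment lowers the fork's frequency.
The beat rate rose, so the adjustment moved the fork further from 532.9 Hz — it was already below the reference.

527.3 Hz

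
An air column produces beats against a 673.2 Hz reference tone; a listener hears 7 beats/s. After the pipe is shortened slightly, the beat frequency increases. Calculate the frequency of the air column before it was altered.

680.2 Hz

|f − 673.2| = 7, so the air column was at either 666.2 Hz or 680.2 Hz.
A shorter pipe has a higher fundamental; the adjustment raises the air column's frequency.
The beat rate rose, so the adjustment moved the air column further from 673.2 Hz — it was already above the reference.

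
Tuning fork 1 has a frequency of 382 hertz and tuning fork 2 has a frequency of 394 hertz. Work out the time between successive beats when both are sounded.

f_beat = |382 − 394| = 12 Hz.
Beat period T = 1 / f_beat = 1 / 12 s.

0.083 s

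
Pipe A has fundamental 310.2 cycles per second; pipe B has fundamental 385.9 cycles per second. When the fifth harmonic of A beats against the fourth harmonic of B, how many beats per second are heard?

7.4 Hz

Fifth harmonic of the first: 5·310.2 = 1551.0 Hz.
Fourth harmonic of the second: 4·385.9 = 1543.6 Hz.
f_beat = |1551.0 − 1543.6| = 7.4 Hz.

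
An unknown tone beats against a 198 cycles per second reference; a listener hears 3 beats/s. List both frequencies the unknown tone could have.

|f − 198| = 3, so f = 198 ± 3.

195 Hz or 201 Hz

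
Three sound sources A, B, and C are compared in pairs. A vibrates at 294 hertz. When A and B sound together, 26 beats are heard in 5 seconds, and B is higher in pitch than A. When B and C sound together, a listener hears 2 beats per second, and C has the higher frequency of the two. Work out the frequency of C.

301.2 Hz

A–B: Beat frequency = 26/5 = 5.2 Hz.
B is above A, so f_B = 294 + 5.2 = 299.2 Hz.
C is above B, so f_C = 299.2 + 2 = 301.2 Hz.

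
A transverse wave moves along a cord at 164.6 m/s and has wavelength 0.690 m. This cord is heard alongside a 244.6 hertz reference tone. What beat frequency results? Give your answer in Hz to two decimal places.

Source frequency f = v/λ = 164.6/0.690 = 238.5507 Hz.
f_beat = |238.5507 − 244.6| = 6.05 Hz.

6.05 Hz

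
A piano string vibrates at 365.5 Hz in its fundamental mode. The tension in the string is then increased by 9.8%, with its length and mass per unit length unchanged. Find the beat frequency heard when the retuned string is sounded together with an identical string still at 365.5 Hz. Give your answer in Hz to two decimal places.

17.49 Hz

For a string, f ∝ √T, so the new frequency is 365.5·√1.098 = 382.9910 Hz.
f_beat = |382.9910 − 365.5| = 17.49 Hz.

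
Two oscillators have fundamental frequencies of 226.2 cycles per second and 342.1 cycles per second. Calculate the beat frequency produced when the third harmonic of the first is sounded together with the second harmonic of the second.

Third harmonic of the first: 3·226.2 = 678.6 Hz.
Second harmonic of the second: 2·342.1 = 684.2 Hz.
f_beat = |678.6 − 684.2| = 5.6 Hz.

5.6 Hz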